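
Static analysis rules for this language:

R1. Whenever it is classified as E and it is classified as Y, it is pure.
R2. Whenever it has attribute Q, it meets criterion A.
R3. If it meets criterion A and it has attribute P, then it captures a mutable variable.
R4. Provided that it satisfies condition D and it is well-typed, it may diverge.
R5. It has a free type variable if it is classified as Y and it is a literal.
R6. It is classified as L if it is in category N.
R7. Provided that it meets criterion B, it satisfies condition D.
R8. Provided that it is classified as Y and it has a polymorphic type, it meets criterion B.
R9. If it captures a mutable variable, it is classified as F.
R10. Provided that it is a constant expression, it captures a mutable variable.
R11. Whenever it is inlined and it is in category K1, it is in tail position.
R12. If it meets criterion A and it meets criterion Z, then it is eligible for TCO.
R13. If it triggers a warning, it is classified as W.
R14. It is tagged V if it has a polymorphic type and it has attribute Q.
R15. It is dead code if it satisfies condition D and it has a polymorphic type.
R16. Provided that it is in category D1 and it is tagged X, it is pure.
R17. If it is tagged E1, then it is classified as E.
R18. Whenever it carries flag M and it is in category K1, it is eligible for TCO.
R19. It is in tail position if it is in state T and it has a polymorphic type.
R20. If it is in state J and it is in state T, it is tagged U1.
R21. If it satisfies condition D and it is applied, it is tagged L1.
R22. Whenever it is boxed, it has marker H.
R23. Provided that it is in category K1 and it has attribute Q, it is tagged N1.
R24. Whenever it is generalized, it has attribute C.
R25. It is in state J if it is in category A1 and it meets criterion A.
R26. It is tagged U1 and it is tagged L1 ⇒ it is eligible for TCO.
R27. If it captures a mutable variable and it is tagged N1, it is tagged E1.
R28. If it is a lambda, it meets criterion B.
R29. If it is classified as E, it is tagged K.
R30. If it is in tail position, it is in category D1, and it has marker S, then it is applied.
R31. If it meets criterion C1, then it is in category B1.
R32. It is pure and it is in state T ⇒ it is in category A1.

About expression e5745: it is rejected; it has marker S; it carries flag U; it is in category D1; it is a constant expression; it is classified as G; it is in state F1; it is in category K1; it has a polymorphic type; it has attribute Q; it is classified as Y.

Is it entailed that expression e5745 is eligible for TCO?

Forward chaining from the given facts derives: meets criterion A, meets criterion B, captures a mutable variable, is tagged V, is tagged N1, is tagged E1, satisfies condition D, is classified as F, is dead code, is classified as E, is tagged K, is pure.
Rules concluding "it is eligible for TCO": R12 needs "it meets criterion Z"; R18 needs "it carries flag M"; R26 needs "it is tagged U1" — none of these are established.

No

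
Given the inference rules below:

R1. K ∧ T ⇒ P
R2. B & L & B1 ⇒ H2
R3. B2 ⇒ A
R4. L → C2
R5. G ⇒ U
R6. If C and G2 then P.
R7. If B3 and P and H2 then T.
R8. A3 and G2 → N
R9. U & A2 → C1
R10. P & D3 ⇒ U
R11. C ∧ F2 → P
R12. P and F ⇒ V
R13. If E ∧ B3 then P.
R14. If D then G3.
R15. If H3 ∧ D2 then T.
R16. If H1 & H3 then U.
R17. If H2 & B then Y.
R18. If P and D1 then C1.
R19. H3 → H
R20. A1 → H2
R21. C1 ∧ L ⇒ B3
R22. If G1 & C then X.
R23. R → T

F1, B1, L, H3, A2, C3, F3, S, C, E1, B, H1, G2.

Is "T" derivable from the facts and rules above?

H2  (by R2: B, L, B1)
P  (by R6: C, G2)
U  (by R16: H1, H3)
C1  (by R9: U, A2)
B3  (by R21: C1, L)
T  (by R7: B3, P, H2)

Yes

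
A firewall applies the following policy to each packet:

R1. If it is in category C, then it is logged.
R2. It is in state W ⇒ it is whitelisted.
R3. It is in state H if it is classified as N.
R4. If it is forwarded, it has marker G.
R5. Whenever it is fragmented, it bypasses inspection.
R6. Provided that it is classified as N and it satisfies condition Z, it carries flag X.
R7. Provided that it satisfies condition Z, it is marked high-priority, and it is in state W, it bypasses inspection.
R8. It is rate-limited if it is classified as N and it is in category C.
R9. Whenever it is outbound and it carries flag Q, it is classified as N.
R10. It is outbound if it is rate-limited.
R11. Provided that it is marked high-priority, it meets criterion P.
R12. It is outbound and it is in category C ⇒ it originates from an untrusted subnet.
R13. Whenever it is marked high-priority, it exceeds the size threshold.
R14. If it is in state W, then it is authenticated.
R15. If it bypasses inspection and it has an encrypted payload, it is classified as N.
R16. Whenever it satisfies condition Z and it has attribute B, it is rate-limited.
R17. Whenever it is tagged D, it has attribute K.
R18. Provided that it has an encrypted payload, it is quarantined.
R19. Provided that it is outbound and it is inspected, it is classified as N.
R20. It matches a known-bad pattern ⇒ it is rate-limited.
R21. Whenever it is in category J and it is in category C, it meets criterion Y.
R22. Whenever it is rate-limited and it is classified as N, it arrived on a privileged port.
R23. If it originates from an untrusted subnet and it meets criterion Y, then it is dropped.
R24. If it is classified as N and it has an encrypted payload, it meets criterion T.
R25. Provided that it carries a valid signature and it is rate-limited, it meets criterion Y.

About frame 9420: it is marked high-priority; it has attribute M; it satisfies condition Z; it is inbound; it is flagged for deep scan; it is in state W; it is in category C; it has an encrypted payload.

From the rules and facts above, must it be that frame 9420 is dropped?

No

Forward chaining from the given facts derives: is logged, is whitelisted, bypasses inspection, meets criterion P, exceeds the size threshold, is authenticated, is classified as N, is quarantined, meets criterion T, is in state H, carries flag X, is rate-limited, is outbound, originates from an untrusted subnet, arrived on a privileged port.
The only rule concluding "it is dropped" is R23, which needs "it meets criterion Y"; that is never established.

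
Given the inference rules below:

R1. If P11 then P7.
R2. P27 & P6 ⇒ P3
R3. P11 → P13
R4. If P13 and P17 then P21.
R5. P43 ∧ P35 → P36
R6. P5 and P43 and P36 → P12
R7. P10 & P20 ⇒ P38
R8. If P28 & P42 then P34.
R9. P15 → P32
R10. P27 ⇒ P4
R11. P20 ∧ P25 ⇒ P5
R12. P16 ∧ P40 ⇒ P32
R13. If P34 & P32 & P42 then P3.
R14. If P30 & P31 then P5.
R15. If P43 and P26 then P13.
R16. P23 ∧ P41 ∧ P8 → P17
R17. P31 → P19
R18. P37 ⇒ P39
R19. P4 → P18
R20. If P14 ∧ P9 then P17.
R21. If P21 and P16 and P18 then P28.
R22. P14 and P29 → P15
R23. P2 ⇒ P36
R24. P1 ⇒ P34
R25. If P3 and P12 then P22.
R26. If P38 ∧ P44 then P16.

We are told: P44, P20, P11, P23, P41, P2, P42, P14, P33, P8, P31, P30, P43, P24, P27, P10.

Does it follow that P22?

No

Forward chaining from the given facts derives: P7, P13, P38, P4, P5, P17, P19, P18, P36, P16, P21, P12, P28, P34.
The only rule concluding P22 is R25, which needs P3; that is never established.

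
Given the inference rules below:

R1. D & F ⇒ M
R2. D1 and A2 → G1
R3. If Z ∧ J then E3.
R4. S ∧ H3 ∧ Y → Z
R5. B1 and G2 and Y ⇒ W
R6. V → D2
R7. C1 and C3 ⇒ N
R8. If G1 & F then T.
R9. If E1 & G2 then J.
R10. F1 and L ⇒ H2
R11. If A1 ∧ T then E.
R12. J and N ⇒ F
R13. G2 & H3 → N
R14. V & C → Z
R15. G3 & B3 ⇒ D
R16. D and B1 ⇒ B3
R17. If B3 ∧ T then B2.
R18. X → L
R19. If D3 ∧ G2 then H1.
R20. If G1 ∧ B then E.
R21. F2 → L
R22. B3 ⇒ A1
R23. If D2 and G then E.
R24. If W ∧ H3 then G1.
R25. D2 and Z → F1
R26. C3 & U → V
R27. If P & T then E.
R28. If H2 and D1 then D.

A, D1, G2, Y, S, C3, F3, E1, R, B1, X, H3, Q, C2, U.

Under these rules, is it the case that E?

Yes

Z  (by R4: S, H3, Y)
W  (by R5: B1, G2, Y)
J  (by R9: E1, G2)
N  (by R13: G2, H3)
L  (by R18: X)
G1  (by R24: W, H3)
V  (by R26: C3, U)
D2  (by R6: V)
F  (by R12: J, N)
F1  (by R25: D2, Z)
T  (by R8: G1, F)
H2  (by R10: F1, L)
D  (by R28: H2, D1)
B3  (by R16: D, B1)
A1  (by R22: B3)
E  (by R11: A1, T)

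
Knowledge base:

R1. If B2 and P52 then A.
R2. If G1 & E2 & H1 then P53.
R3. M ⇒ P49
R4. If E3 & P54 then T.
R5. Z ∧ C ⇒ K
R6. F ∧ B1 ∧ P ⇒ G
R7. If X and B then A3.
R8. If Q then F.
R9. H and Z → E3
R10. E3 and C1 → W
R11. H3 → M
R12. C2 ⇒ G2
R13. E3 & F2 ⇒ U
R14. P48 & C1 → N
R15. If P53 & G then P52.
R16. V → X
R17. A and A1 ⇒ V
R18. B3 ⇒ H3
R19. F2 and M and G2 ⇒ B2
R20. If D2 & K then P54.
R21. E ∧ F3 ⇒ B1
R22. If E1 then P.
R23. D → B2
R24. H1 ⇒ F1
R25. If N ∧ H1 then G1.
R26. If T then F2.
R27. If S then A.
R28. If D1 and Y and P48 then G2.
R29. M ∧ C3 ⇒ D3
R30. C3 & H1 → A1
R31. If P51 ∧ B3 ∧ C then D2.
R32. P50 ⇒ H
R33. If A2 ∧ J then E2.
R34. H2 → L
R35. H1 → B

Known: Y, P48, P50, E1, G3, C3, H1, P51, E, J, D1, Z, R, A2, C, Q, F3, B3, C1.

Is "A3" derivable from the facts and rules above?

K  (by R5: Z, C)
F  (by R8: Q)
N  (by R14: P48, C1)
H3  (by R18: B3)
B1  (by R21: E, F3)
P  (by R22: E1)
G1  (by R25: N, H1)
G2  (by R28: D1, Y, P48)
A1  (by R30: C3, H1)
D2  (by R31: P51, B3, C)
H  (by R32: P50)
E2  (by R33: A2, J)
B  (by R35: H1)
P53  (by R2: G1, E2, H1)
G  (by R6: F, B1, P)
E3  (by R9: H, Z)
M  (by R11: H3)
P52  (by R15: P53, G)
P54  (by R20: D2, K)
T  (by R4: E3, P54)
F2  (by R26: T)
B2  (by R19: F2, M, G2)
A  (by R1: B2, P52)
V  (by R17: A, A1)
X  (by R16: V)
A3  (by R7: X, B)

Yes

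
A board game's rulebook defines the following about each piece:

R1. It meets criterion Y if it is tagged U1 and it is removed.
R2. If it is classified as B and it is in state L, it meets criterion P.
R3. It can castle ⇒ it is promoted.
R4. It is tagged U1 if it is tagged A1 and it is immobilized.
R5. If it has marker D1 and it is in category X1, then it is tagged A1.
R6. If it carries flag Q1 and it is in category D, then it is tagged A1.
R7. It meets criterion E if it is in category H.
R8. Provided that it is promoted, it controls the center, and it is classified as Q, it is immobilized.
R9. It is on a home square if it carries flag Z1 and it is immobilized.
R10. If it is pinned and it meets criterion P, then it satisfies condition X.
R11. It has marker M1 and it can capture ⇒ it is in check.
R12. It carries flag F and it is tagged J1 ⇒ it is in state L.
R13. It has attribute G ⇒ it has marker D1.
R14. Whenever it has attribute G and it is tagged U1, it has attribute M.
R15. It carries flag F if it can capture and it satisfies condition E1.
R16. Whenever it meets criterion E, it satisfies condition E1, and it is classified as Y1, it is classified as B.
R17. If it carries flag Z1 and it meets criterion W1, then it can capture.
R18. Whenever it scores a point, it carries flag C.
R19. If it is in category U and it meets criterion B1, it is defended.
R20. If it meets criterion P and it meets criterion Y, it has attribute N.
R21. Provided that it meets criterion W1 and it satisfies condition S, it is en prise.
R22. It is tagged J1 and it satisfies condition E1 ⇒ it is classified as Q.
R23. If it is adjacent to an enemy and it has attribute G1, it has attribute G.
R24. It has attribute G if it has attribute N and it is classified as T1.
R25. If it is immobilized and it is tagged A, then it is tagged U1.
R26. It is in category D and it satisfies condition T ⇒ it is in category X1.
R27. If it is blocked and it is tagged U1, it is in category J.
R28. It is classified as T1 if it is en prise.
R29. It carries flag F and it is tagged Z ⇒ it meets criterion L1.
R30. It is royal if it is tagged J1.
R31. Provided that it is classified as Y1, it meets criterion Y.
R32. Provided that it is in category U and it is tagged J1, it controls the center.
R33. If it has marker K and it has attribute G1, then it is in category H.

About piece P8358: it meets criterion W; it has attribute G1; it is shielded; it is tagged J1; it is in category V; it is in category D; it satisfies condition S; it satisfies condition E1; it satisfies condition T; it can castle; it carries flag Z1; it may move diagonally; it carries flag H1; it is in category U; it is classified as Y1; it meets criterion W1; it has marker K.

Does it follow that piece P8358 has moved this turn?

Forward chaining from the given facts derives: is promoted, can capture, is en prise, is classified as Q, is in category X1, is classified as T1, is royal, meets criterion Y, controls the center, is in category H, meets criterion E, is immobilized, is on a home square, carries flag F, is classified as B, is in state L, meets criterion P, has attribute N, has attribute G, has marker D1, is tagged A1, is tagged U1, has attribute M.
No rule has "it has moved this turn" as its conclusion, and it is not among the given facts.

No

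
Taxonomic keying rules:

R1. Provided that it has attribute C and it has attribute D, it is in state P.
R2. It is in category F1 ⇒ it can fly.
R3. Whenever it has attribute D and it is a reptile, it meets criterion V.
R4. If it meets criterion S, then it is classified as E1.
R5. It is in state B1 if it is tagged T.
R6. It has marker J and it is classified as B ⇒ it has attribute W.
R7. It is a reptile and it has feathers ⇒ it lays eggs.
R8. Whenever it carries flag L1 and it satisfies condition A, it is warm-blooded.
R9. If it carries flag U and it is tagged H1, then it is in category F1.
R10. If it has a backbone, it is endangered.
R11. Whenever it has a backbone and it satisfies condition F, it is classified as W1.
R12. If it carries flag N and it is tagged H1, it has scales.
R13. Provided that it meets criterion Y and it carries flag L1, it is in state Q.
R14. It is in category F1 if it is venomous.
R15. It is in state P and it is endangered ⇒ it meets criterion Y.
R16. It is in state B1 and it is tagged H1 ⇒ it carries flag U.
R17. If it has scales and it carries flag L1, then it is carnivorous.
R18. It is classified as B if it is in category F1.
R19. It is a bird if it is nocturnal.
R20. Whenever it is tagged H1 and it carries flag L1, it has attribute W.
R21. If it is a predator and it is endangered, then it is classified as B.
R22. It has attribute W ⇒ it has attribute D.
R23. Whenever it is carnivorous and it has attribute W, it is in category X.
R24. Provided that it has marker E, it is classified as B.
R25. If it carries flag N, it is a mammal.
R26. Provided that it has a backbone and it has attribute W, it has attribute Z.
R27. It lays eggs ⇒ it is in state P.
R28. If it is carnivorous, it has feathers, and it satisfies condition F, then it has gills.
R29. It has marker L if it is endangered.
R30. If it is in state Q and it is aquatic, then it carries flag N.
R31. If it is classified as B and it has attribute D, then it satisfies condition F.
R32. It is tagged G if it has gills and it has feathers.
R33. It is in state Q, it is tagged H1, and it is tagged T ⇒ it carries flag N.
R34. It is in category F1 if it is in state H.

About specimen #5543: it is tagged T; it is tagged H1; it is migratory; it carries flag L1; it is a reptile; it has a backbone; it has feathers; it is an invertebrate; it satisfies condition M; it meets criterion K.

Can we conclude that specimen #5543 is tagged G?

By R5 (it is tagged T): it is in state B1.
By R7 (it is a reptile, it has feathers): it lays eggs.
By R10 (it has a backbone): it is endangered.
By R16 (it is in state B1, it is tagged H1): it carries flag U.
By R20 (it is tagged H1, it carries flag L1): it has attribute W.
By R22 (it has attribute W): it has attribute D.
By R27 (it lays eggs): it is in state P.
By R9 (it carries flag U, it is tagged H1): it is in category F1.
By R15 (it is in state P, it is endangered): it meets criterion Y.
By R18 (it is in category F1): it is classified as B.
By R31 (it is classified as B, it has attribute D): it satisfies condition F.
By R13 (it meets criterion Y, it carries flag L1): it is in state Q.
By R33 (it is in state Q, it is tagged H1, it is tagged T): it carries flag N.
By R12 (it carries flag N, it is tagged H1): it has scales.
By R17 (it has scales, it carries flag L1): it is carnivorous.
By R28 (it is carnivorous, it has feathers, it satisfies condition F): it has gills.
By R32 (it has gills, it has feathers): it is tagged G.

Yes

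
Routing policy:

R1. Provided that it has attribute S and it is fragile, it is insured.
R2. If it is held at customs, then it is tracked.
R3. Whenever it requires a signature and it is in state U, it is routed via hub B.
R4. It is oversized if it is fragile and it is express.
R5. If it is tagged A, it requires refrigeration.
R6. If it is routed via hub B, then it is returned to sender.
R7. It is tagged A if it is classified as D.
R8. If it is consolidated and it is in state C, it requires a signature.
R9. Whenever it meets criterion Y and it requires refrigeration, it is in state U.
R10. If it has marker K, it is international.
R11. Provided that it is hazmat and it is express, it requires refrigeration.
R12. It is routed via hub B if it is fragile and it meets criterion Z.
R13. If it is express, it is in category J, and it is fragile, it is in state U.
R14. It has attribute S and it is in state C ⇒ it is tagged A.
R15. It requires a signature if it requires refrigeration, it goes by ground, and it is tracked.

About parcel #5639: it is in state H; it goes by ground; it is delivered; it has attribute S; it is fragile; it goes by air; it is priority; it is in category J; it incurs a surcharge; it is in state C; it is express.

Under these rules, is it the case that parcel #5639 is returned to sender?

No

Forward chaining from the given facts derives: is insured, is oversized, is in state U, is tagged A, requires refrigeration.
The only rule concluding "it is returned to sender" is R6, which needs "it is routed via hub B"; that is never established.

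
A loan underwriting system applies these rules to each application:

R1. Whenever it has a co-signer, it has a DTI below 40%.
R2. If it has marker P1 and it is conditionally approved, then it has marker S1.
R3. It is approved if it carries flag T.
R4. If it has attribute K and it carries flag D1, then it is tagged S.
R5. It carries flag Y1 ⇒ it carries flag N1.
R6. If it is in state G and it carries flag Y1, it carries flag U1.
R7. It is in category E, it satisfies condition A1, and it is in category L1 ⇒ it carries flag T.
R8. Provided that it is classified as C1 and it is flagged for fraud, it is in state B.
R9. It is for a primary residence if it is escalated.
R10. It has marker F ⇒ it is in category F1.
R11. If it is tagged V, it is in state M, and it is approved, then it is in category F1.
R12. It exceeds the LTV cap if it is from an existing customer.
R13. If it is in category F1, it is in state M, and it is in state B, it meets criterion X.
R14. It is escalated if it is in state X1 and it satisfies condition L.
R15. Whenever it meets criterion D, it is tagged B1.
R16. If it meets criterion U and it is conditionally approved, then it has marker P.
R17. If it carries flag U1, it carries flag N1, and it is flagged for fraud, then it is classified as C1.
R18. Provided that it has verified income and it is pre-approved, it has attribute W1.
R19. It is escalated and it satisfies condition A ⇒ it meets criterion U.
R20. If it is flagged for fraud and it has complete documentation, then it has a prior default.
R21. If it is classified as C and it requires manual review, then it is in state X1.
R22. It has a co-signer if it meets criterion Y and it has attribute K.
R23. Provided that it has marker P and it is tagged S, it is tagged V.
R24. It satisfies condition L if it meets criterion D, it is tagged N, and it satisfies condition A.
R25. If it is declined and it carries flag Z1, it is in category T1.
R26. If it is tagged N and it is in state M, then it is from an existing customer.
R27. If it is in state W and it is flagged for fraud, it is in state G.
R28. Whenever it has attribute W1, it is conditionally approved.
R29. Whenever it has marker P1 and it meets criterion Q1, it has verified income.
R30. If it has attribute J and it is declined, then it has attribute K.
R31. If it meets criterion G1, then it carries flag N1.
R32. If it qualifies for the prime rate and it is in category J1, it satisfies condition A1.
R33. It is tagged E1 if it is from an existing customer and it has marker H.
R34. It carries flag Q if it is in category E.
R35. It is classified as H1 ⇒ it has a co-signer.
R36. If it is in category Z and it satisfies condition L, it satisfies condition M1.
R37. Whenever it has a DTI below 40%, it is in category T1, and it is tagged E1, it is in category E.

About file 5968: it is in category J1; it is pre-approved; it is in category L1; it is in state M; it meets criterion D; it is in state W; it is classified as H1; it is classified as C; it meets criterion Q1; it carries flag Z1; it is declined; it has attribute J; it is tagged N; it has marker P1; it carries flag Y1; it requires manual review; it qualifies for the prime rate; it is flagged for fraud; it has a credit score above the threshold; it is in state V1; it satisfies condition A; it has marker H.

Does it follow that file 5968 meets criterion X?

No

Forward chaining from the given facts derives: carries flag N1, is tagged B1, is in state X1, satisfies condition L, is in category T1, is from an existing customer, is in state G, has verified income, has attribute K, satisfies condition A1, is tagged E1, has a co-signer, has a DTI below 40%, carries flag U1, exceeds the LTV cap, is escalated, is classified as C1, has attribute W1, meets criterion U, is conditionally approved, is in category E, has marker S1, carries flag T, is in state B, is for a primary residence, has marker P, carries flag Q, is approved.
The only rule concluding "it meets criterion X" is R13, which needs "it is in category F1"; that is never established.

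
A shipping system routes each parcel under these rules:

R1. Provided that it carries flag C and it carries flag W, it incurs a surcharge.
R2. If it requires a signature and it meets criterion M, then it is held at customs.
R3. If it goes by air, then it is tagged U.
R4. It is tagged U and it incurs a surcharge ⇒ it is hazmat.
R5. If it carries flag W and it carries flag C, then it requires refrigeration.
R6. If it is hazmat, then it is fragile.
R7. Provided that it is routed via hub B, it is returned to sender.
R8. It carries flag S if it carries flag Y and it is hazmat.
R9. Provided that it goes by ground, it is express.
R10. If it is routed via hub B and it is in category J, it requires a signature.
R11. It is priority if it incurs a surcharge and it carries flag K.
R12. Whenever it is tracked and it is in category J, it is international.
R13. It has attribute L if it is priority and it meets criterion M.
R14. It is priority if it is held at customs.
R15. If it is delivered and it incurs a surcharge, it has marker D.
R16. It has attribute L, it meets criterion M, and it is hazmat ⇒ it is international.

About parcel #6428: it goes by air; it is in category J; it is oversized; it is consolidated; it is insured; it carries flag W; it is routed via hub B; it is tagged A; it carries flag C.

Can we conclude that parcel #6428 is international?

Forward chaining from the given facts derives: incurs a surcharge, is tagged U, is hazmat, requires refrigeration, is fragile, is returned to sender, requires a signature.
Rules concluding "it is international": R12 needs "it is tracked"; R16 needs "it has attribute L" — none of these are established.

No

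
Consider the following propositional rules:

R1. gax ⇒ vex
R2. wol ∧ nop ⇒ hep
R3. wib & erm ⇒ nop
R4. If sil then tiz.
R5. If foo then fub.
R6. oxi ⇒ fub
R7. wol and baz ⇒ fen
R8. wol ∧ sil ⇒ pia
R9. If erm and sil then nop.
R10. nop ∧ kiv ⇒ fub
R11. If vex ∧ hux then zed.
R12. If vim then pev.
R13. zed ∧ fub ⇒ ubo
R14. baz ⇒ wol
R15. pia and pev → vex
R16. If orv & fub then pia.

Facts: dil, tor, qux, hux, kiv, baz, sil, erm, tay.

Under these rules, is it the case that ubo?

Forward chaining from the given facts derives: tiz, nop, fub, wol, hep, fen, pia.
The only rule concluding ubo is R13, which needs zed; that is never established.

No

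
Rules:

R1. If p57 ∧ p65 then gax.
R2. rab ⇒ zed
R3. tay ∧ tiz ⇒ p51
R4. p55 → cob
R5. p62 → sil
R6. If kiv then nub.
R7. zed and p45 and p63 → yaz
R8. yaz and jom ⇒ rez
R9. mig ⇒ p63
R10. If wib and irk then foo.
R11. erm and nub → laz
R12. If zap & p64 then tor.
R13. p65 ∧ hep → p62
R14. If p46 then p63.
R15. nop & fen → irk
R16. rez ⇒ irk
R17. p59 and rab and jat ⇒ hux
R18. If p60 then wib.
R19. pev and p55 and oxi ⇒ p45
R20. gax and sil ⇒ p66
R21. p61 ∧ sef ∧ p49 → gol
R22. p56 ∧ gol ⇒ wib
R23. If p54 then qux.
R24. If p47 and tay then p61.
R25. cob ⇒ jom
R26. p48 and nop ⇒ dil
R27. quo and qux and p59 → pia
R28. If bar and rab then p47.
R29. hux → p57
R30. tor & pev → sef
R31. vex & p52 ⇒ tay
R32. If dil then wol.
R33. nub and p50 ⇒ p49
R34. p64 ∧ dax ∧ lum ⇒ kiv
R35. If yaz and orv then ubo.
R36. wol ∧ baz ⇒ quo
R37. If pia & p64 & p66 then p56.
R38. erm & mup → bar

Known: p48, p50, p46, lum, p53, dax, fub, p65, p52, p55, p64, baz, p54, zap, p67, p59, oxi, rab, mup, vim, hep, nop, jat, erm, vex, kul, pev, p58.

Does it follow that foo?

zed  (by R2: rab)
cob  (by R4: p55)
tor  (by R12: zap, p64)
p62  (by R13: p65, hep)
p63  (by R14: p46)
hux  (by R17: p59, rab, jat)
p45  (by R19: pev, p55, oxi)
qux  (by R23: p54)
jom  (by R25: cob)
dil  (by R26: p48, nop)
p57  (by R29: hux)
sef  (by R30: tor, pev)
tay  (by R31: vex, p52)
wol  (by R32: dil)
kiv  (by R34: p64, dax, lum)
quo  (by R36: wol, baz)
bar  (by R38: erm, mup)
gax  (by R1: p57, p65)
sil  (by R5: p62)
nub  (by R6: kiv)
yaz  (by R7: zed, p45, p63)
rez  (by R8: yaz, jom)
irk  (by R16: rez)
p66  (by R20: gax, sil)
pia  (by R27: quo, qux, p59)
p47  (by R28: bar, rab)
p49  (by R33: nub, p50)
p56  (by R37: pia, p64, p66)
p61  (by R24: p47, tay)
gol  (by R21: p61, sef, p49)
wib  (by R22: p56, gol)
foo  (by R10: wib, irk)

Yes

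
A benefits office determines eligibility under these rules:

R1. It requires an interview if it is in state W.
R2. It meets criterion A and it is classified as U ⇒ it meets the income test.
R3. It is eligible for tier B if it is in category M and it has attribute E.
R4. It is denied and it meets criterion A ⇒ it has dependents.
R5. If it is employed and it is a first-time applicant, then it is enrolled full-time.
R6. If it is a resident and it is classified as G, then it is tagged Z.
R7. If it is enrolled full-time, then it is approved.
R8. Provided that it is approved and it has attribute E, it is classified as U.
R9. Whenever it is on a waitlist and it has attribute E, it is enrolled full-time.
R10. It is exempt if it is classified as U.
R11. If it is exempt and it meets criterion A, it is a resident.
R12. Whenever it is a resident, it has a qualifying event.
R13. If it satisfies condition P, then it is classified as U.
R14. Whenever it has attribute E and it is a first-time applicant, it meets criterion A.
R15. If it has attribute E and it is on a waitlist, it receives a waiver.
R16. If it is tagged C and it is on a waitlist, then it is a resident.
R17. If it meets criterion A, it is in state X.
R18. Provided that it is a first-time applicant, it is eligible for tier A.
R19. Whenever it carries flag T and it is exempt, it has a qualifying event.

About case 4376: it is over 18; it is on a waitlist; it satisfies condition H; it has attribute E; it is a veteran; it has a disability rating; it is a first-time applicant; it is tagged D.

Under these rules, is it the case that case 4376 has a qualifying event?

Yes

By R9 (it is on a waitlist, it has attribute E): it is enrolled full-time.
By R14 (it has attribute E, it is a first-time applicant): it meets criterion A.
By R7 (it is enrolled full-time): it is approved.
By R8 (it is approved, it has attribute E): it is classified as U.
By R10 (it is classified as U): it is exempt.
By R11 (it is exempt, it meets criterion A): it is a resident.
By R12 (it is a resident): it has a qualifying event.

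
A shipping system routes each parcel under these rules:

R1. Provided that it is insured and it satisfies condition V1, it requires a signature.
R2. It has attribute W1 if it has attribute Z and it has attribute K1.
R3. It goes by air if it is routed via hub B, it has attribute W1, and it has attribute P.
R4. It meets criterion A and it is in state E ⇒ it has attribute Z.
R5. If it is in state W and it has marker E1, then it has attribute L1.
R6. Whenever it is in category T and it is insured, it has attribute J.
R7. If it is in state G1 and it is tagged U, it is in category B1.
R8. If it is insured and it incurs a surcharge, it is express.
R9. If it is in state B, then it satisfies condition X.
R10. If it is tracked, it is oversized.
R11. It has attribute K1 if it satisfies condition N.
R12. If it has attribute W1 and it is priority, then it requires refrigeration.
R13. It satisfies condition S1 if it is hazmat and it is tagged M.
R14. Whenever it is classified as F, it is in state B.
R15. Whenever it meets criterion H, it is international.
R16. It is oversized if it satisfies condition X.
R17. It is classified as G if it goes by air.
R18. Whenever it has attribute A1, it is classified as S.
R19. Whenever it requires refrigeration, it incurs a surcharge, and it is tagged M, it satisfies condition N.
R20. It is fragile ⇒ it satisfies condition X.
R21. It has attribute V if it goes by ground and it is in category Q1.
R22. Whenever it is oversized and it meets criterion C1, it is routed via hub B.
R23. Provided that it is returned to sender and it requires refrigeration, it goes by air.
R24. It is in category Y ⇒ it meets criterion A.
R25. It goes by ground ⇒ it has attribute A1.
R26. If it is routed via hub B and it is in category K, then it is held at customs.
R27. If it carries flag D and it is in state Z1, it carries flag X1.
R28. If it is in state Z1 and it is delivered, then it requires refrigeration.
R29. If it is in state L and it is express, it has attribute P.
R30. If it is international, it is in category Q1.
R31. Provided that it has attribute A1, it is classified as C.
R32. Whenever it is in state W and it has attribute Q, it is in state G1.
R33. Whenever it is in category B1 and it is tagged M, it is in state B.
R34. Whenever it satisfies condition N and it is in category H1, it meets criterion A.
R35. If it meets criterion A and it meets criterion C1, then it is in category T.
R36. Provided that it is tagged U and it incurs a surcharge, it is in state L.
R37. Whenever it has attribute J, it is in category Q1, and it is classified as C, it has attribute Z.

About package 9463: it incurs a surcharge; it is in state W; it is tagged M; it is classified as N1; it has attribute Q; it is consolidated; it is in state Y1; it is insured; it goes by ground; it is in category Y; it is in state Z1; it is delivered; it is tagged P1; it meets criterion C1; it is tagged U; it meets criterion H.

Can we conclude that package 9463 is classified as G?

By R8 (it is insured, it incurs a surcharge): it is express.
By R15 (it meets criterion H): it is international.
By R24 (it is in category Y): it meets criterion A.
By R25 (it goes by ground): it has attribute A1.
By R28 (it is in state Z1, it is delivered): it requires refrigeration.
By R30 (it is international): it is in category Q1.
By R31 (it has attribute A1): it is classified as C.
By R32 (it is in state W, it has attribute Q): it is in state G1.
By R35 (it meets criterion A, it meets criterion C1): it is in category T.
By R36 (it is tagged U, it incurs a surcharge): it is in state L.
By R6 (it is in category T, it is insured): it has attribute J.
By R7 (it is in state G1, it is tagged U): it is in category B1.
By R19 (it requires refrigeration, it incurs a surcharge, it is tagged M): it satisfies condition N.
By R29 (it is in state L, it is express): it has attribute P.
By R33 (it is in category B1, it is tagged M): it is in state B.
By R37 (it has attribute J, it is in category Q1, it is classified as C): it has attribute Z.
By R9 (it is in state B): it satisfies condition X.
By R11 (it satisfies condition N): it has attribute K1.
By R16 (it satisfies condition X): it is oversized.
By R22 (it is oversized, it meets criterion C1): it is routed via hub B.
By R2 (it has attribute Z, it has attribute K1): it has attribute W1.
By R3 (it is routed via hub B, it has attribute W1, it has attribute P): it goes by air.
By R17 (it goes by air): it is classified as G.

Yes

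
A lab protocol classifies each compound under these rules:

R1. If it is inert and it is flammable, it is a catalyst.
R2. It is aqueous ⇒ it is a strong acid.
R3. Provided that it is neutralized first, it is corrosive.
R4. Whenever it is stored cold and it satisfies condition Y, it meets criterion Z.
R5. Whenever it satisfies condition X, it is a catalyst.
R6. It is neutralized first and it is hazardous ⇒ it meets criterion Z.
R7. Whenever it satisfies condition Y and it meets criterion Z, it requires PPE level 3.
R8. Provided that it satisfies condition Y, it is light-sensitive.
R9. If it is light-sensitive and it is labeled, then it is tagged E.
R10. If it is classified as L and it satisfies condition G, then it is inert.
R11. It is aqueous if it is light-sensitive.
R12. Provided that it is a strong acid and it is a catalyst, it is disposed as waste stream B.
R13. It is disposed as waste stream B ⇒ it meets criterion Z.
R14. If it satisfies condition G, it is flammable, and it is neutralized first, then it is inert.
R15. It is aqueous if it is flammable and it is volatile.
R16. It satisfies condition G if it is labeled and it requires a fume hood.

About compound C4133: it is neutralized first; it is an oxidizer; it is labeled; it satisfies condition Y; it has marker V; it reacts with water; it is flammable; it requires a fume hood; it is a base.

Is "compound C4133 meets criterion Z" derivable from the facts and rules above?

Yes

By R8 (it satisfies condition Y): it is light-sensitive.
By R11 (it is light-sensitive): it is aqueous.
By R16 (it is labeled, it requires a fume hood): it satisfies condition G.
By R2 (it is aqueous): it is a strong acid.
By R14 (it satisfies condition G, it is flammable, it is neutralized first): it is inert.
By R1 (it is inert, it is flammable): it is a catalyst.
By R12 (it is a strong acid, it is a catalyst): it is disposed as waste stream B.
By R13 (it is disposed as waste stream B): it meets criterion Z.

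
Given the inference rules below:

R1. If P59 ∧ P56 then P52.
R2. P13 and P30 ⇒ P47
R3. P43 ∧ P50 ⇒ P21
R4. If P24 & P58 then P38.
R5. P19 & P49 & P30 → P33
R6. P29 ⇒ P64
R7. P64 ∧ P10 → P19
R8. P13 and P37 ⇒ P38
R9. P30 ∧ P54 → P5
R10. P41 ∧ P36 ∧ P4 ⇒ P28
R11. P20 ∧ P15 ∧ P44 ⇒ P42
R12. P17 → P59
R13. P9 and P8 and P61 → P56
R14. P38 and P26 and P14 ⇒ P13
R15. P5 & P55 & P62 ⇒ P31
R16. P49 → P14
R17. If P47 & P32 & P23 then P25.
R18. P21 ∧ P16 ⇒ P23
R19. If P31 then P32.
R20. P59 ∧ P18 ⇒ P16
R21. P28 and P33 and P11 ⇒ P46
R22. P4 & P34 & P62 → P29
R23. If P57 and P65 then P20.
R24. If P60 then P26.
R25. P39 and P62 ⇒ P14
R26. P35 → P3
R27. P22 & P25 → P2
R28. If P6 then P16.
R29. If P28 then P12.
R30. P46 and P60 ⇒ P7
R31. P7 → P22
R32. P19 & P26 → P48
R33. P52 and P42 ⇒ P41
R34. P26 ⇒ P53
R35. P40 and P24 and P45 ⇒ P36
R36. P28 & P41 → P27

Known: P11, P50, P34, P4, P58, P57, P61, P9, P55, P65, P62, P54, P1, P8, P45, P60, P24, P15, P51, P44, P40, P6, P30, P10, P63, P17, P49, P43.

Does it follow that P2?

P21  (by R3: P43, P50)
P38  (by R4: P24, P58)
P5  (by R9: P30, P54)
P59  (by R12: P17)
P56  (by R13: P9, P8, P61)
P31  (by R15: P5, P55, P62)
P14  (by R16: P49)
P32  (by R19: P31)
P29  (by R22: P4, P34, P62)
P20  (by R23: P57, P65)
P26  (by R24: P60)
P16  (by R28: P6)
P36  (by R35: P40, P24, P45)
P52  (by R1: P59, P56)
P64  (by R6: P29)
P19  (by R7: P64, P10)
P42  (by R11: P20, P15, P44)
P13  (by R14: P38, P26, P14)
P23  (by R18: P21, P16)
P41  (by R33: P52, P42)
P47  (by R2: P13, P30)
P33  (by R5: P19, P49, P30)
P28  (by R10: P41, P36, P4)
P25  (by R17: P47, P32, P23)
P46  (by R21: P28, P33, P11)
P7  (by R30: P46, P60)
P22  (by R31: P7)
P2  (by R27: P22, P25)

Yes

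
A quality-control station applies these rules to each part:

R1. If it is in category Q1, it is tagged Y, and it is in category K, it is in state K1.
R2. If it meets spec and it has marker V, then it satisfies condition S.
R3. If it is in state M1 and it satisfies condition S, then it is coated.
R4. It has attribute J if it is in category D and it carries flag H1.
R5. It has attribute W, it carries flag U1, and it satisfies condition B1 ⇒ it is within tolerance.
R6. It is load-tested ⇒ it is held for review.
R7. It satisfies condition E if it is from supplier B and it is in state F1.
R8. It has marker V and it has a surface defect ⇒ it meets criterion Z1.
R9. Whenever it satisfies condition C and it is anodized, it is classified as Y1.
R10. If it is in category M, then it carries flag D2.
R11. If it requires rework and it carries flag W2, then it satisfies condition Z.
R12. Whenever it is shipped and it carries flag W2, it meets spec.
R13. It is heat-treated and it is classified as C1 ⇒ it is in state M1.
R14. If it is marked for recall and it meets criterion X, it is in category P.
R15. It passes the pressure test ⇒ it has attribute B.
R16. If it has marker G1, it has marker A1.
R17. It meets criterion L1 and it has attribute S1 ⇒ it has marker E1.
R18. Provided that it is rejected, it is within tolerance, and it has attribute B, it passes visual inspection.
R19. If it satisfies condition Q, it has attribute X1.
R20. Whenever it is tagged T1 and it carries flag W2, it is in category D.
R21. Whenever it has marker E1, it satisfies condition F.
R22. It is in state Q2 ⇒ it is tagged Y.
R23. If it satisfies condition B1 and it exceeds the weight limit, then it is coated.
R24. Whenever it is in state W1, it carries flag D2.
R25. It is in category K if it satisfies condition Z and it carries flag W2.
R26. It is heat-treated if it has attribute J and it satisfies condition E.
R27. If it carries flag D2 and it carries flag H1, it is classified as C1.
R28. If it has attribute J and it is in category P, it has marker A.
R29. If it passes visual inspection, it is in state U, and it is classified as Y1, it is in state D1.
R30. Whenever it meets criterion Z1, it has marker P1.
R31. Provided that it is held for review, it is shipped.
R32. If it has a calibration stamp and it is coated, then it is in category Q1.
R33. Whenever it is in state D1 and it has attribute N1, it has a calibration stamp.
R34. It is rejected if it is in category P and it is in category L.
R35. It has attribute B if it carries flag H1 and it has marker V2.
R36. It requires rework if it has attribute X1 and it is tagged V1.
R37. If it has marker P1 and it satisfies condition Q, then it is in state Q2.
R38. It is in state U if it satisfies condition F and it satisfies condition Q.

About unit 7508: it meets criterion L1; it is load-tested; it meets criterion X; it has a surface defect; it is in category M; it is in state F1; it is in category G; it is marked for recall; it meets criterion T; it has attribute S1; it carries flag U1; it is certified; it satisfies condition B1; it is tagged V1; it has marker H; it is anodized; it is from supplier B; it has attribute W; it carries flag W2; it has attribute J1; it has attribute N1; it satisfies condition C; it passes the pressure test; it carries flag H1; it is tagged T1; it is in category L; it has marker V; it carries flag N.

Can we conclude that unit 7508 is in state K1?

Forward chaining from the given facts derives: is within tolerance, is held for review, satisfies condition E, meets criterion Z1, is classified as Y1, carries flag D2, is in category P, has attribute B, has marker E1, is in category D, satisfies condition F, is classified as C1, has marker P1, is shipped, is rejected, has attribute J, meets spec, passes visual inspection, is heat-treated, has marker A, satisfies condition S, is in state M1, is coated.
The only rule concluding "it is in state K1" is R1, which needs "it is in category Q1"; that is never established.

No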